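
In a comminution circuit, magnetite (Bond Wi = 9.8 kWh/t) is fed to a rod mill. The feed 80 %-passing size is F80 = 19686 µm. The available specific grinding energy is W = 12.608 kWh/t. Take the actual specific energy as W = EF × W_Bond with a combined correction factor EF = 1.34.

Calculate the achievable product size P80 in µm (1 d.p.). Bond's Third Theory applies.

P80 = 94.0 µm

W = 10 Wi (1/√P80 − 1/√F80)  [Bond]
W_Bond = W / EF = 12.608 / 1.34 = 9.4090 kWh/t
⇒ 1/√P80 = W_Bond/(10·Wi) + 1/√F80
  = 9.4090/(10·9.8) + 1/√19686 = 0.096010 + 0.007127 = 0.103137
P80 = (1/0.103137)² = 9.6958² = 94.01 µm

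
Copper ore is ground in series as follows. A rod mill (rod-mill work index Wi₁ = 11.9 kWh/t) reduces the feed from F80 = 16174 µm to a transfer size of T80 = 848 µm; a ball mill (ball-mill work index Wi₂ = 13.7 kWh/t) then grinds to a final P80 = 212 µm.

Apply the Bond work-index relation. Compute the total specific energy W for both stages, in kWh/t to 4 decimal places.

W = 10·Wi·(P80^(-½) − F80^(-½))
Stage 1 (16174→848 µm, Wi₁=11.9): W₁ = 10·11.9·(0.034340 − 0.007863) = 3.1508 kWh/t
Stage 2 (848→212 µm, Wi₂=13.7): W₂ = 10·13.7·(0.068680 − 0.034340) = 4.7046 kWh/t
W = W₁ + W₂ = 3.1508 + 4.7046 = 7.8554 kWh/t

W = 7.8554 kWh/t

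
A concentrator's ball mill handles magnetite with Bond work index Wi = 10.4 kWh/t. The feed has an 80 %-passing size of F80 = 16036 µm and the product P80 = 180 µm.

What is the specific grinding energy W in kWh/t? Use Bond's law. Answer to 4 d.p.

Bond:  W = 10 Wi (1/√P − 1/√F)
1/√180 = 0.074536;  1/√16036 = 0.007897
W = 10·10.4·(0.074536 − 0.007897) = 6.9304 kWh/t

W = 6.9304 kWh/t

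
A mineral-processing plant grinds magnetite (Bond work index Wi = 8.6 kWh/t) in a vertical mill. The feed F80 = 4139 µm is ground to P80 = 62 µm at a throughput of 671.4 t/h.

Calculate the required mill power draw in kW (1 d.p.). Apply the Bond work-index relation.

W = 10·Wi·(P80^(-½) − F80^(-½))
W = 10·8.6·(1/√62 − 1/√4139) = 10·8.6·(0.111457) = 9.5853 kWh/t
Mill draw = 9.5853 × 671.4 = 6435.5 kW

P = 6435.5 kW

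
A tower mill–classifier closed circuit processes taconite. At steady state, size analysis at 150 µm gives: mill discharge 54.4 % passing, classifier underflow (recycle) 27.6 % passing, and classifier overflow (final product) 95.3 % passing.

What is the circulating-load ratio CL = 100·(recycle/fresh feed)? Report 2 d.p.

CL = 152.61 %

Two-product formula at 150 µm:
d + r·d = r·u + o → r(d−u) = o−d
r = (95.3 − 54.4)/(54.4 − 27.6) = 40.9/26.8 = 1.5261
CL = 100·r = 152.61 %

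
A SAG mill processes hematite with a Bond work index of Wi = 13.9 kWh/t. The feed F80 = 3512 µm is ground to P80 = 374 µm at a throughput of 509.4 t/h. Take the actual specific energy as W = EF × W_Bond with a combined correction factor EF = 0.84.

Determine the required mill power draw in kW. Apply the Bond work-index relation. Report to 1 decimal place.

Bond:  W = 10 Wi (1/√P − 1/√F)
W = 10·13.9·(1/√374 − 1/√3512) = 10·13.9·(0.034835) = 4.8420 kWh/t
With EF = 0.84: W = 4.8420·0.84 = 4.0673 kWh/t
P_mill = W·ṁ = 4.0673·509.4 = 2071.9 kW

P = 2071.9 kW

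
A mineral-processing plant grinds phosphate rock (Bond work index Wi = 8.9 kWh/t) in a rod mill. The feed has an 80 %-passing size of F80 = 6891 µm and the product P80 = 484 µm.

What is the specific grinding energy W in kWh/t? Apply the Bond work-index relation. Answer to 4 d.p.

W = 10 Wi / √P80 − 10 Wi / √F80
1/√484 = 0.045455;  1/√6891 = 0.012046
W = 10·8.9·(0.045455 − 0.012046) = 2.9733 kWh/t

W = 2.9733 kWh/t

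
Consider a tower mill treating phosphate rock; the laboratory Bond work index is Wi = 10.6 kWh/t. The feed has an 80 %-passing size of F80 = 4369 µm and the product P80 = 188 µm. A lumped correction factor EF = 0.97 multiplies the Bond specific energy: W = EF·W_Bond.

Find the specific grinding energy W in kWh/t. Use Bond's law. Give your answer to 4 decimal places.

W = 5.9434 kWh/t

W = 10 Wi (P80^-0.5 − F80^-0.5)
1/√188 = 0.072932;  1/√4369 = 0.015129
W = 10·10.6·(0.072932 − 0.015129) = 6.1272 kWh/t
Apply correction: 6.1272 × 0.97 = 5.9434 kWh/t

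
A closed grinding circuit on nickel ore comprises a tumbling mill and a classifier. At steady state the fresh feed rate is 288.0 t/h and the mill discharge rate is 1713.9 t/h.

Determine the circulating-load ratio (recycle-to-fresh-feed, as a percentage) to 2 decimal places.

CL = 495.10 %

Discharge = new feed + return, hence
R = M − F = 1713.9 − 288.0 = 1425.9 t/h
CL = 100·R/F = 100·1425.9/288.0 = 495.10 %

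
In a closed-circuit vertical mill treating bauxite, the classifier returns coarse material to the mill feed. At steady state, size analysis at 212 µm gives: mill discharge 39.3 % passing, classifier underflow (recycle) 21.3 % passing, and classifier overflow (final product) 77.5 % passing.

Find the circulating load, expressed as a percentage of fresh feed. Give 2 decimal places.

Let r = R/F. Size balance at 212 µm:
r = (o − d)/(d − u)
r = (77.5 − 39.3)/(39.3 − 21.3) = 38.2/18.0 = 2.1222
CL = 100·r = 212.22 %

CL = 212.22 %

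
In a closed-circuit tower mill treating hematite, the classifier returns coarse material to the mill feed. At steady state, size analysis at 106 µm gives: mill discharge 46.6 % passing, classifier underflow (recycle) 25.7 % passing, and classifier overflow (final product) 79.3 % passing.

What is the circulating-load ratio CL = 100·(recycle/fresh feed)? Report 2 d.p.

CL = 156.46 %

Classifier node, passing 106 µm:
r = (o − d)/(d − u)
r = (79.3 − 46.6)/(46.6 − 25.7) = 32.7/20.9 = 1.5646
CL = 100·r = 156.46 %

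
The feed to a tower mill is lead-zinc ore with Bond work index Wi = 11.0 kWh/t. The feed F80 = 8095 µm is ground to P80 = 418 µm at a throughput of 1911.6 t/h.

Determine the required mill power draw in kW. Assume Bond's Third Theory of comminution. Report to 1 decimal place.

W = 10 Wi / √P80 − 10 Wi / √F80
W = 10·11.0·(1/√418 − 1/√8095) = 10·11.0·(0.037797) = 4.1577 kWh/t
P_mill = W·ṁ = 4.1577·1911.6 = 7947.8 kW

P = 7947.8 kW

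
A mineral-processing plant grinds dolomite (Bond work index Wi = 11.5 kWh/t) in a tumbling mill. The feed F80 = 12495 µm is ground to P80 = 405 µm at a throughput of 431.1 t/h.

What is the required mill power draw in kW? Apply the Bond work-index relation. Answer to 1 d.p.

P = 2020.0 kW

W = 10 Wi (1/√P80 − 1/√F80)  [Bond]
W = 10·11.5·(1/√405 − 1/√12495) = 10·11.5·(0.040744) = 4.6856 kWh/t
P = W·T = 4.6856·431.1 = 2020.0 kW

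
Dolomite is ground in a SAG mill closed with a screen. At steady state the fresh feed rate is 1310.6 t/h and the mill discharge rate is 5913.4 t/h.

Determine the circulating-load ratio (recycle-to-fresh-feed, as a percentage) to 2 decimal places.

CL = 351.20 %

Mill node: discharge = fresh + recycle.
R = M − F = 5913.4 − 1310.6 = 4602.8 t/h
CL = 100·R/F = 100·4602.8/1310.6 = 351.20 %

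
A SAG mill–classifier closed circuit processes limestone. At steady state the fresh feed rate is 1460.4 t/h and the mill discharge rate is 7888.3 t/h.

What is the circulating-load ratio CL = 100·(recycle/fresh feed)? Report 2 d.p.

Steady state: M = F + R.
R = M − F = 7888.3 − 1460.4 = 6427.9 t/h
CL = 100·R/F = 100·6427.9/1460.4 = 440.15 %

CL = 440.15 %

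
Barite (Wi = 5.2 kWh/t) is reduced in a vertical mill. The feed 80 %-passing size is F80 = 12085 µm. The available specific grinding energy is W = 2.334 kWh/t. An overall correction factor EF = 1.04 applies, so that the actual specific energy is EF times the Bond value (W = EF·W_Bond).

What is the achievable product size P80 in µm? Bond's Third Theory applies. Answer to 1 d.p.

W = 10·Wi·(P80^(-½) − F80^(-½))
W_Bond = W / EF = 2.334 / 1.04 = 2.2442 kWh/t
⇒ 1/√P80 = W_Bond/(10·Wi) + 1/√F80
  = 2.2442/(10·5.2) + 1/√12085 = 0.043158 + 0.009097 = 0.052255
P80 = (1/0.052255)² = 19.1370² = 366.22 µm

P80 = 366.2 µm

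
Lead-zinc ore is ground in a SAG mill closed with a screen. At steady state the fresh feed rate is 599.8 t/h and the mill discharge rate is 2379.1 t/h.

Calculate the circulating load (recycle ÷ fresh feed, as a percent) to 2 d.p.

CL = 296.65 %

Discharge = new feed + return, hence
R = M − F = 2379.1 − 599.8 = 1779.3 t/h
CL = 100·R/F = 100·1779.3/599.8 = 296.65 %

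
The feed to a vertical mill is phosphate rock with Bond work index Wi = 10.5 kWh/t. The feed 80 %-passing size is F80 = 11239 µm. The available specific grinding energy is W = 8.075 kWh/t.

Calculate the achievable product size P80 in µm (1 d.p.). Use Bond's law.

W_Bond = 10·Wi·(1/√P₈₀ − 1/√F₈₀)
P80^-0.5 = F80^-0.5 + W/(10 Wi)
  = 8.0750/(10·10.5) + 1/√11239 = 0.076905 + 0.009433 = 0.086337
P80 = (1/0.086337)² = 11.5825² = 134.15 µm

P80 = 134.2 µm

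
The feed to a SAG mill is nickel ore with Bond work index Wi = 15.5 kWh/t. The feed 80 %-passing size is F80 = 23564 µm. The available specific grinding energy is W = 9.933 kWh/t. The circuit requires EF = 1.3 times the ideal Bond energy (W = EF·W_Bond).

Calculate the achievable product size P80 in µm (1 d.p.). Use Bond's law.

W_Bond = 10·Wi·(1/√P₈₀ − 1/√F₈₀)
W_Bond = W / EF = 9.933 / 1.3 = 7.6408 kWh/t
⇒ 1/√P80 = W_Bond/(10·Wi) + 1/√F80
  = 7.6408/(10·15.5) + 1/√23564 = 0.049295 + 0.006514 = 0.055810
P80 = (1/0.055810)² = 17.9180² = 321.06 µm

P80 = 321.1 µm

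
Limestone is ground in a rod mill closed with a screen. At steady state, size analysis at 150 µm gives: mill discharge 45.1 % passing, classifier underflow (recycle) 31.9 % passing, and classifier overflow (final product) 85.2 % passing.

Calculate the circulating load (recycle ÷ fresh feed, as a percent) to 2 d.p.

Balance %-passing 150 µm (r = R/F):
Fd + Rd = Ru + Fo ⇒ R/F = (o−d)/(d−u)
r = (85.2 − 45.1)/(45.1 − 31.9) = 40.1/13.2 = 3.0379
CL = 100·r = 303.79 %

CL = 303.79 %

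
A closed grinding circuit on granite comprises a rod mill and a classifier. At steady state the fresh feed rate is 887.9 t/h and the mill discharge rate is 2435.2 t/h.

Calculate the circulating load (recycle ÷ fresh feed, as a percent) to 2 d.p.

Mill node: discharge = fresh + recycle.
R = M − F = 2435.2 − 887.9 = 1547.3 t/h
CL = 100·R/F = 100·1547.3/887.9 = 174.27 %

CL = 174.27 %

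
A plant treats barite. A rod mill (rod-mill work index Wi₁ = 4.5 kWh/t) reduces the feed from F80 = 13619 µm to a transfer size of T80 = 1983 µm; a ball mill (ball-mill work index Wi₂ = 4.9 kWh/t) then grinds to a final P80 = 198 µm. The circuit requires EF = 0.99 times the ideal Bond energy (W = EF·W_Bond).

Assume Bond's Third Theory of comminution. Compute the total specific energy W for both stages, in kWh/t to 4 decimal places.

W = 10 Wi (1/√P80 − 1/√F80)  [Bond]
Stage 1 (13619→1983 µm, Wi₁=4.5): W₁ = 10·4.5·(0.022456 − 0.008569) = 0.6249 kWh/t
Stage 2 (1983→198 µm, Wi₂=4.9): W₂ = 10·4.9·(0.071067 − 0.022456) = 2.3819 kWh/t
W = W₁ + W₂ = 0.6249 + 2.3819 = 3.0069 kWh/t
Corrected W = EF·W_Bond = 0.99·3.0069 = 2.9768 kWh/t

W = 2.9768 kWh/t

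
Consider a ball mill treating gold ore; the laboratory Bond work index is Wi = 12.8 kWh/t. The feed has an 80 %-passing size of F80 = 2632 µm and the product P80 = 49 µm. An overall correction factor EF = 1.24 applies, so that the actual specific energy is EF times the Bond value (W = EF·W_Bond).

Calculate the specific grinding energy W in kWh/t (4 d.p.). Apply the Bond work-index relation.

W = 19.5805 kWh/t

Bond:  W = 10 Wi (1/√P − 1/√F)
1/√49 = 0.142857;  1/√2632 = 0.019492
W = 10·12.8·(0.142857 − 0.019492) = 15.7907 kWh/t
Apply correction: 15.7907 × 1.24 = 19.5805 kWh/t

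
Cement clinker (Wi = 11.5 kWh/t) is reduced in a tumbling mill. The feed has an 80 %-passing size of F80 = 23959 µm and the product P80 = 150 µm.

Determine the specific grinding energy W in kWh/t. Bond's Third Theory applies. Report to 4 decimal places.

W = 8.6468 kWh/t

Bond: W = 10·Wi·(1/√P80 − 1/√F80)
1/√150 = 0.081650;  1/√23959 = 0.006460
W = 10·11.5·(0.081650 − 0.006460) = 8.6468 kWh/t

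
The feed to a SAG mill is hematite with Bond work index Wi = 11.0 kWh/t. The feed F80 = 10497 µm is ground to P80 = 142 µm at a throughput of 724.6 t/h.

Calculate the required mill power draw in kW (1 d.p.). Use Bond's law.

W = 10 Wi / √P80 − 10 Wi / √F80
W = 10·11.0·(1/√142 − 1/√10497) = 10·11.0·(0.074158) = 8.1574 kWh/t
Mill draw = 8.1574 × 724.6 = 5910.8 kW

P = 5910.8 kW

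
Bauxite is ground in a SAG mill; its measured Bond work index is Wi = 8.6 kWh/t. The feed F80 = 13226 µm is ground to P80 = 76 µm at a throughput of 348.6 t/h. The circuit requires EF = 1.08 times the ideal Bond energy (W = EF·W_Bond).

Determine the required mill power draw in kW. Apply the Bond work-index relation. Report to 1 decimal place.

P = 3432.5 kW

W_Bond = 10·Wi·(1/√P₈₀ − 1/√F₈₀)
W = 10·8.6·(1/√76 − 1/√13226) = 10·8.6·(0.106013) = 9.1171 kWh/t
W_actual = 1.08 × 9.1171 = 9.8464 kWh/t
Power = W × throughput = 9.8464 kWh/t × 348.6 t/h = 3432.5 kW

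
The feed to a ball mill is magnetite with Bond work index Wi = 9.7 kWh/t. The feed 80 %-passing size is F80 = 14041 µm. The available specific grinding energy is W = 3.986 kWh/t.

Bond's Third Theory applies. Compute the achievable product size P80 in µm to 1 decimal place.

W = 10 Wi / √P80 − 10 Wi / √F80
P80^-0.5 = F80^-0.5 + W/(10 Wi)
  = 3.9860/(10·9.7) + 1/√14041 = 0.041093 + 0.008439 = 0.049532
P80 = (1/0.049532)² = 20.1890² = 407.59 µm

P80 = 407.6 µm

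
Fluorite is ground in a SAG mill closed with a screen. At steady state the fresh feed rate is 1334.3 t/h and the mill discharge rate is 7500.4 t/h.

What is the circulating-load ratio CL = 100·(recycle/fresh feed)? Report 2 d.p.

CL = 462.12 %

Mill node: discharge = fresh + recycle.
R = M − F = 7500.4 − 1334.3 = 6166.1 t/h
CL = 100·R/F = 100·6166.1/1334.3 = 462.12 %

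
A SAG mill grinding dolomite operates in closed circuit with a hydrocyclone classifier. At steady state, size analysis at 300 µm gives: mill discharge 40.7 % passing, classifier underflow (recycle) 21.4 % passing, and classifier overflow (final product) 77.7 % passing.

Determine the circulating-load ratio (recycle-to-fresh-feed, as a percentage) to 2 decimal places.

Balance %-passing 300 µm (r = R/F):
d + r·d = r·u + o → r(d−u) = o−d
r = (77.7 − 40.7)/(40.7 − 21.4) = 37.0/19.3 = 1.9171
CL = 100·r = 191.71 %

CL = 191.71 %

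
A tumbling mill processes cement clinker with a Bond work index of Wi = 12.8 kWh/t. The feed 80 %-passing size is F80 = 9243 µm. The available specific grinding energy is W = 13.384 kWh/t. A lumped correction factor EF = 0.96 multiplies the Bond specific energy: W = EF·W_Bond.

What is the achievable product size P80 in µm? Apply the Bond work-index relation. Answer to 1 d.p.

P80 = 70.2 µm

Bond:  W = 10 Wi (1/√P − 1/√F)
W_Bond = W / EF = 13.384 / 0.96 = 13.9417 kWh/t
⇒ 1/√P80 = W_Bond/(10·Wi) + 1/√F80
  = 13.9417/(10·12.8) + 1/√9243 = 0.108919 + 0.010401 = 0.119321
P80 = (1/0.119321)² = 8.3808² = 70.24 µm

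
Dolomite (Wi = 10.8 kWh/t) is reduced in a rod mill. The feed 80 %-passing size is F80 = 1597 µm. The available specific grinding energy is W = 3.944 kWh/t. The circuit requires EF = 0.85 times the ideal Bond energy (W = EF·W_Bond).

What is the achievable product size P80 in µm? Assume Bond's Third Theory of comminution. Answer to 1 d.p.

W = 10 Wi (P80^-0.5 − F80^-0.5)
W_Bond = W / EF = 3.944 / 0.85 = 4.6400 kWh/t
⇒ 1/√P80 = W_Bond/(10 Wi) + 1/√F80
  = 4.6400/(10·10.8) + 1/√1597 = 0.042963 + 0.025023 = 0.067986
P80 = (1/0.067986)² = 14.7088² = 216.35 µm

P80 = 216.3 µm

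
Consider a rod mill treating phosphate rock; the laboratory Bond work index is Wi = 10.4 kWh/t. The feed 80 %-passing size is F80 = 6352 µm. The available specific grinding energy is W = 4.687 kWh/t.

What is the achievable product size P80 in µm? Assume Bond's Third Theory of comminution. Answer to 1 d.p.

W_Bond = 10·Wi·(1/√P₈₀ − 1/√F₈₀)
⇒ 1/√P80 = W/(10·Wi) + 1/√F80
  = 4.6870/(10·10.4) + 1/√6352 = 0.045067 + 0.012547 = 0.057614
P80 = (1/0.057614)² = 17.3568² = 301.26 µm

P80 = 301.3 µm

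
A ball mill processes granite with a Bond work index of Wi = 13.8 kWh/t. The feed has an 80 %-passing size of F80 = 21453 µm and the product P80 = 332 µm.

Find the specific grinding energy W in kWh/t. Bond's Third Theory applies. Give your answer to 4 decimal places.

W_Bond = 10·Wi·(1/√P₈₀ − 1/√F₈₀)
1/√332 = 0.054882;  1/√21453 = 0.006827
W = 10·13.8·(0.054882 − 0.006827) = 6.6316 kWh/t

W = 6.6316 kWh/t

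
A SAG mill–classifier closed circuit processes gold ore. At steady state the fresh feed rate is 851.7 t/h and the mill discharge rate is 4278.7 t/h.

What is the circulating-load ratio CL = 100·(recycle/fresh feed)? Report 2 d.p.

M = F + R at steady state, so:
R = M − F = 4278.7 − 851.7 = 3427.0 t/h
CL = 100·R/F = 100·3427.0/851.7 = 402.37 %

CL = 402.37 %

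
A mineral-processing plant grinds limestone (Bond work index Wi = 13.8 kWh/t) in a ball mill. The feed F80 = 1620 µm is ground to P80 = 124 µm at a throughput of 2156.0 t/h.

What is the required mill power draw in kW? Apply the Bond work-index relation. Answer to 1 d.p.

W = 10·Wi·[P80^(−½) − F80^(−½)]
W = 10·13.8·(1/√124 − 1/√1620) = 10·13.8·(0.064957) = 8.9641 kWh/t
Power = W × throughput = 8.9641 kWh/t × 2156.0 t/h = 19326.7 kW

P = 19326.7 kW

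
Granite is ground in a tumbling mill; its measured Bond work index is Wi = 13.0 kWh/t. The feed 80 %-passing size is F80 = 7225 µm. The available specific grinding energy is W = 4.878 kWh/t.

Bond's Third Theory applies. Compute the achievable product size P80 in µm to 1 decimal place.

Bond: W = 10·Wi·(1/√P80 − 1/√F80)
⇒ 1/√P80 = W/(10 Wi) + 1/√F80
  = 4.8780/(10·13.0) + 1/√7225 = 0.037523 + 0.011765 = 0.049288
P80 = (1/0.049288)² = 20.2890² = 411.64 µm

P80 = 411.6 µm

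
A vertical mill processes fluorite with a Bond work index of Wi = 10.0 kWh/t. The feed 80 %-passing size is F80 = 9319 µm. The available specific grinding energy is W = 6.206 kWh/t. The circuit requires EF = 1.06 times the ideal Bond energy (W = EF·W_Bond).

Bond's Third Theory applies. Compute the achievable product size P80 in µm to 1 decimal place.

Bond: W = 10·Wi·(1/√P80 − 1/√F80)
W_Bond = W / EF = 6.206 / 1.06 = 5.8547 kWh/t
P80^-0.5 = F80^-0.5 + W_Bond/(10 Wi)
  = 5.8547/(10·10.0) + 1/√9319 = 0.058547 + 0.010359 = 0.068906
P80 = (1/0.068906)² = 14.5125² = 210.61 µm

P80 = 210.6 µm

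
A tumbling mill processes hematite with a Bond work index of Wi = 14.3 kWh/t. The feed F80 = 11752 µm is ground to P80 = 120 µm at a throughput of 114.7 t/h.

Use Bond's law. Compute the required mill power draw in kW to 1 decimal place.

P = 1346.0 kW

W = 10 Wi (1/√P80 − 1/√F80)  [Bond]
W = 10·14.3·(1/√120 − 1/√11752) = 10·14.3·(0.082063) = 11.7349 kWh/t
P_mill = W·ṁ = 11.7349·114.7 = 1346.0 kW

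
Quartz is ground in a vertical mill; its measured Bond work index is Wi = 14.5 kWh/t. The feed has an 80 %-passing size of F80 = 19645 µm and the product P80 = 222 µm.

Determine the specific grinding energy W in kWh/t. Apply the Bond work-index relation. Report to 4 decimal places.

W = 8.6972 kWh/t

W = 10·Wi·(P80^(-½) − F80^(-½))
1/√222 = 0.067116;  1/√19645 = 0.007135
W = 10·14.5·(0.067116 − 0.007135) = 8.6972 kWh/t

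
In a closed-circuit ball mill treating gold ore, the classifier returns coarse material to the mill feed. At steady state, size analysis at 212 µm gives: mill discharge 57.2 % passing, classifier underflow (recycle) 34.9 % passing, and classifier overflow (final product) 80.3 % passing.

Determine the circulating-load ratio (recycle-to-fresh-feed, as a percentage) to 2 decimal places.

CL = 103.59 %

Classifier node, passing 212 µm:
r = (o − d)/(d − u)
r = (80.3 − 57.2)/(57.2 − 34.9) = 23.1/22.3 = 1.0359
CL = 100·r = 103.59 %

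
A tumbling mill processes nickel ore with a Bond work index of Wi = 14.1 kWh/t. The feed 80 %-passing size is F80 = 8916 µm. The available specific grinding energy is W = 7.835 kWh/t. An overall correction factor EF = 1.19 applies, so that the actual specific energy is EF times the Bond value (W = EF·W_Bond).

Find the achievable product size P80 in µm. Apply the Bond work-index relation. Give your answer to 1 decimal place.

P80 = 304.7 µm

W = 10 Wi / √P80 − 10 Wi / √F80
W_Bond = W / EF = 7.835 / 1.19 = 6.5840 kWh/t
⇒ 1/√P80 = W_Bond/(10 Wi) + 1/√F80
  = 6.5840/(10·14.1) + 1/√8916 = 0.046695 + 0.010590 = 0.057286
P80 = (1/0.057286)² = 17.4564² = 304.72 µm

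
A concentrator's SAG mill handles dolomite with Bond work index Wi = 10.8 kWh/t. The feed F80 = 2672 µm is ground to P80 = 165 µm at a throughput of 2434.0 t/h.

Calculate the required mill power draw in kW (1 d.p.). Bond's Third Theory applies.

P = 15379.1 kW

Bond:  W = 10 Wi (1/√P − 1/√F)
W = 10·10.8·(1/√165 − 1/√2672) = 10·10.8·(0.058504) = 6.3185 kWh/t
P = W·T = 6.3185·2434.0 = 15379.1 kW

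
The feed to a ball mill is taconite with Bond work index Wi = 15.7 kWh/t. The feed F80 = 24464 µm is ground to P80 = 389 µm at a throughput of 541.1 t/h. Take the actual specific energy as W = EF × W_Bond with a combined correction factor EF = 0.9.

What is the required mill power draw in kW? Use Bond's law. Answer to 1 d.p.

W = 10 Wi / √P80 − 10 Wi / √F80
W = 10·15.7·(1/√389 − 1/√24464) = 10·15.7·(0.044309) = 6.9564 kWh/t
Corrected W = EF·W_Bond = 0.9·6.9564 = 6.2608 kWh/t
P = W·T = 6.2608·541.1 = 3387.7 kW

P = 3387.7 kW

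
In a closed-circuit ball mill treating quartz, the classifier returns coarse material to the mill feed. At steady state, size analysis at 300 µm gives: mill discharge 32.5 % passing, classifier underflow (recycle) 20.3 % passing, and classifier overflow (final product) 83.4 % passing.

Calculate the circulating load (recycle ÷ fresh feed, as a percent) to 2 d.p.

Classifier node, passing 300 µm:
Fd + Rd = Ru + Fo ⇒ R/F = (o−d)/(d−u)
r = (83.4 − 32.5)/(32.5 − 20.3) = 50.9/12.2 = 4.1721
CL = 100·r = 417.21 %

CL = 417.21 %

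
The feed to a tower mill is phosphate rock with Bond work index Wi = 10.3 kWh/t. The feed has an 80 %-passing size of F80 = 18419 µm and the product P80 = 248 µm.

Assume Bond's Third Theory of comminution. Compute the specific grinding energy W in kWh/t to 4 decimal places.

W_Bond = 10·Wi·(1/√P₈₀ − 1/√F₈₀)
1/√248 = 0.063500;  1/√18419 = 0.007368
W = 10·10.3·(0.063500 − 0.007368) = 5.7816 kWh/t

W = 5.7816 kWh/t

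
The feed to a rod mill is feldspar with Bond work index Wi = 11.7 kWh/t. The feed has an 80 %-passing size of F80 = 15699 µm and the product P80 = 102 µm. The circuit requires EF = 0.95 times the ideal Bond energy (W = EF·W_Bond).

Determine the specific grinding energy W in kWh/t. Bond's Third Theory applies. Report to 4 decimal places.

W = 10.1184 kWh/t

W = 10·Wi·(P80^(-½) − F80^(-½))
1/√102 = 0.099015;  1/√15699 = 0.007981
W = 10·11.7·(0.099015 − 0.007981) = 10.6509 kWh/t
With EF = 0.95: W = 10.6509·0.95 = 10.1184 kWh/t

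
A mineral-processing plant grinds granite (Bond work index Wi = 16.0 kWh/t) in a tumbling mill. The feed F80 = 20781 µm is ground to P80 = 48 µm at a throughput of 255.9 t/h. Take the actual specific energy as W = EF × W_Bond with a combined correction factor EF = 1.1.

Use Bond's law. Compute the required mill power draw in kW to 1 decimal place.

W = 10 Wi (1/√P80 − 1/√F80)  [Bond]
W = 10·16.0·(1/√48 − 1/√20781) = 10·16.0·(0.137401) = 21.9841 kWh/t
With EF = 1.1: W = 21.9841·1.1 = 24.1825 kWh/t
P_mill = W·ṁ = 24.1825·255.9 = 6188.3 kW

P = 6188.3 kW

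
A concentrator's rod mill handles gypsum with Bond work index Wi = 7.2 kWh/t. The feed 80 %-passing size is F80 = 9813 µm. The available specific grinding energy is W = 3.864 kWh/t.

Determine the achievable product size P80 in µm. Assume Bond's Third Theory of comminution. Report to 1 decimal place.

P80 = 246.0 µm

W_Bond = 10·Wi·(1/√P₈₀ − 1/√F₈₀)
⇒ 1/√P80 = W/(10·Wi) + 1/√F80
  = 3.8640/(10·7.2) + 1/√9813 = 0.053667 + 0.010095 = 0.063761
P80 = (1/0.063761)² = 15.6834² = 245.97 µm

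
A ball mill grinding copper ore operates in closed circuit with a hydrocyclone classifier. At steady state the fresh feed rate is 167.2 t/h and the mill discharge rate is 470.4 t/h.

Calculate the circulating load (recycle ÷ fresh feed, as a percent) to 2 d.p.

CL = 181.34 %

Discharge = new feed + return, hence
R = M − F = 470.4 − 167.2 = 303.2 t/h
CL = 100·R/F = 100·303.2/167.2 = 181.34 %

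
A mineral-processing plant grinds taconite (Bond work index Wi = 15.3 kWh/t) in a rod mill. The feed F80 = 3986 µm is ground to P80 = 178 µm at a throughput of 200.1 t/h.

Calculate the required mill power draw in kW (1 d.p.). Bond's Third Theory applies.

P = 1809.8 kW

Bond: W = 10·Wi·(1/√P80 − 1/√F80)
W = 10·15.3·(1/√178 − 1/√3986) = 10·15.3·(0.059114) = 9.0444 kWh/t
Power = W × throughput = 9.0444 kWh/t × 200.1 t/h = 1809.8 kW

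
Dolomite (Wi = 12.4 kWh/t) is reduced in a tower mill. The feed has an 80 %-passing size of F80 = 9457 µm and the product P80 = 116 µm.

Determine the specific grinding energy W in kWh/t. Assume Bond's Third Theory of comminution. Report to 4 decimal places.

W = 10.2380 kWh/t

W = 10·Wi·[P80^(−½) − F80^(−½)]
1/√116 = 0.092848;  1/√9457 = 0.010283
W = 10·12.4·(0.092848 − 0.010283) = 10.2380 kWh/t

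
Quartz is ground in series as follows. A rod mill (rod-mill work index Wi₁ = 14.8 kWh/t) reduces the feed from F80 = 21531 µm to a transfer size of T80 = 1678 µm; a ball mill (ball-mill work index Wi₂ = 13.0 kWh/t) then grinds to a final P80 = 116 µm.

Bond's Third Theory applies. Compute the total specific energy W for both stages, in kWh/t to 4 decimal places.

W = 11.5010 kWh/t

W = 10 Wi (P80^-0.5 − F80^-0.5)
Stage 1 (21531→1678 µm, Wi₁=14.8): W₁ = 10·14.8·(0.024412 − 0.006815) = 2.6044 kWh/t
Stage 2 (1678→116 µm, Wi₂=13.0): W₂ = 10·13.0·(0.092848 − 0.024412) = 8.8966 kWh/t
W = W₁ + W₂ = 2.6044 + 8.8966 = 11.5010 kWh/t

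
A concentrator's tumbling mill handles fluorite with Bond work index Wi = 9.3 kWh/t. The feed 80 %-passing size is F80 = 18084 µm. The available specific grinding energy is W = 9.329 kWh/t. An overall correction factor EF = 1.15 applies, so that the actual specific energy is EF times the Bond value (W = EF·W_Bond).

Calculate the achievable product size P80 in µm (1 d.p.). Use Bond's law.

P80 = 111.6 µm

W_Bond = 10·Wi·(1/√P₈₀ − 1/√F₈₀)
W_Bond = W / EF = 9.329 / 1.15 = 8.1122 kWh/t
P80^-0.5 = F80^-0.5 + W_Bond/(10 Wi)
  = 8.1122/(10·9.3) + 1/√18084 = 0.087228 + 0.007436 = 0.094664
P80 = (1/0.094664)² = 10.5637² = 111.59 µm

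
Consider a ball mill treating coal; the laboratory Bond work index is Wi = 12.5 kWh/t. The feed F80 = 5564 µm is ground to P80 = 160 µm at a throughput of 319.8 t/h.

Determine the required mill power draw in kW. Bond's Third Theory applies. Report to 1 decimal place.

W = 10·Wi·(P80^(-½) − F80^(-½))
W = 10·12.5·(1/√160 − 1/√5564) = 10·12.5·(0.065651) = 8.2063 kWh/t
Mill draw = 8.2063 × 319.8 = 2624.4 kW

P = 2624.4 kW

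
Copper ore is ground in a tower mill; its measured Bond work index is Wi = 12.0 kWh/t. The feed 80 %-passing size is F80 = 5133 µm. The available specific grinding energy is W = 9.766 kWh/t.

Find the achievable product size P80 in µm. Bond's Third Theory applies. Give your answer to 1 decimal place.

W = 10·Wi·(P80^(-½) − F80^(-½))
⇒ 1/√P80 = W/(10·Wi) + 1/√F80
  = 9.7660/(10·12.0) + 1/√5133 = 0.081383 + 0.013958 = 0.095341
P80 = (1/0.095341)² = 10.4887² = 110.01 µm

P80 = 110.0 µm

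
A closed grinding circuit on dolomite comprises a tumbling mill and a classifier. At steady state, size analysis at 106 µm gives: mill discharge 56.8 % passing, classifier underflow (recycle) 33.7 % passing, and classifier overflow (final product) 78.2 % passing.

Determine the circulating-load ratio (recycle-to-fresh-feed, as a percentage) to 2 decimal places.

Let r = R/F. Size balance at 106 µm:
r = (o − d)/(d − u)
r = (78.2 − 56.8)/(56.8 − 33.7) = 21.4/23.1 = 0.9264
CL = 100·r = 92.64 %

CL = 92.64 %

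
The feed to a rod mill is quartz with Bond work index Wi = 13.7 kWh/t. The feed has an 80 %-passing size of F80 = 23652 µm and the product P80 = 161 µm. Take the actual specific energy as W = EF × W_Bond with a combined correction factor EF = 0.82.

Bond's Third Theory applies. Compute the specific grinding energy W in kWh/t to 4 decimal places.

W = 8.1232 kWh/t

W = 10 Wi (1/√P80 − 1/√F80)  [Bond]
1/√161 = 0.078811;  1/√23652 = 0.006502
W = 10·13.7·(0.078811 − 0.006502) = 9.9063 kWh/t
With EF = 0.82: W = 9.9063·0.82 = 8.1232 kWh/t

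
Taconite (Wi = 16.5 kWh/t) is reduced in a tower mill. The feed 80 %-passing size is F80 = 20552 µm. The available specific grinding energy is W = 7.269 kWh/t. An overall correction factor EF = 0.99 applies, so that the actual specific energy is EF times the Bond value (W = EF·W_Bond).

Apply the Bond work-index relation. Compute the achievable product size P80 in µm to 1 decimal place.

W = 10·Wi·[P80^(−½) − F80^(−½)]
W_Bond = W / EF = 7.269 / 0.99 = 7.3424 kWh/t
P80^(−½) = W_Bond/(10 Wi) + F80^(−½)
  = 7.3424/(10·16.5) + 1/√20552 = 0.044500 + 0.006975 = 0.051475
P80 = (1/0.051475)² = 19.4269² = 377.40 µm

P80 = 377.4 µm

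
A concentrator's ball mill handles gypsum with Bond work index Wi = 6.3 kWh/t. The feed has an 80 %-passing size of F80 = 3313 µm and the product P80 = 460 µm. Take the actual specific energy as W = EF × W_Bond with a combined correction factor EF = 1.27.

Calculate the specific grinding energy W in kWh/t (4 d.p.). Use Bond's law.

W = 10 Wi (P80^-0.5 − F80^-0.5)
1/√460 = 0.046625;  1/√3313 = 0.017374
W = 10·6.3·(0.046625 − 0.017374) = 1.8429 kWh/t
With EF = 1.27: W = 1.8429·1.27 = 2.3404 kWh/t

W = 2.3404 kWh/t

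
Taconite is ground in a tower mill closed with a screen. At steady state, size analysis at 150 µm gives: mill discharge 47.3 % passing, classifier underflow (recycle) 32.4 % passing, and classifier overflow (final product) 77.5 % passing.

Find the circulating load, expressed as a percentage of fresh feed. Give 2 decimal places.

CL = 202.68 %

Two-product formula at 150 µm:
r = (o − d)/(d − u)
r = (77.5 − 47.3)/(47.3 − 32.4) = 30.2/14.9 = 2.0268
CL = 100·r = 202.68 %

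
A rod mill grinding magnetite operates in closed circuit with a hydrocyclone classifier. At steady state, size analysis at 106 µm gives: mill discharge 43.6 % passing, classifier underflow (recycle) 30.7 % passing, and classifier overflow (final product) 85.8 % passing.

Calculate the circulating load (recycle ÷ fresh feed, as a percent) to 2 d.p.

Let r = R/F. Size balance at 106 µm:
d + r·d = r·u + o → r(d−u) = o−d
r = (85.8 − 43.6)/(43.6 − 30.7) = 42.2/12.9 = 3.2713
CL = 100·r = 327.13 %

CL = 327.13 %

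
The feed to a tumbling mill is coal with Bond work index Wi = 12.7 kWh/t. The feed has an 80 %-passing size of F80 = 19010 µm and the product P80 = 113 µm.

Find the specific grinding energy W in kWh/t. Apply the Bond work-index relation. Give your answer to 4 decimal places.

W = 11.0260 kWh/t

W = 10·Wi·(P80^(-½) − F80^(-½))
1/√113 = 0.094072;  1/√19010 = 0.007253
W = 10·12.7·(0.094072 − 0.007253) = 11.0260 kWh/t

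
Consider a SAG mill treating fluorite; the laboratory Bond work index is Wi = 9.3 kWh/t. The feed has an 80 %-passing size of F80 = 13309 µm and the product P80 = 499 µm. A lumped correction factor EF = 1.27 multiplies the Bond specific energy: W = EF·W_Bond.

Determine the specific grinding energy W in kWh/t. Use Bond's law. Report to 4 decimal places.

W_Bond = 10·Wi·(1/√P₈₀ − 1/√F₈₀)
1/√499 = 0.044766;  1/√13309 = 0.008668
W = 10·9.3·(0.044766 − 0.008668) = 3.3571 kWh/t
With EF = 1.27: W = 3.3571·1.27 = 4.2635 kWh/t

W = 4.2635 kWh/t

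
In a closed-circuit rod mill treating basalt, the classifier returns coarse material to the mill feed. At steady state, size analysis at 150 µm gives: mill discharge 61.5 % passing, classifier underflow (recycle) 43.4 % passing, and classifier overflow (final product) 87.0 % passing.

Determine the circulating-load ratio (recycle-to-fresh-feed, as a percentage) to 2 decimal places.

Let r = R/F. Size balance at 150 µm:
r = (o − d)/(d − u)
r = (87.0 − 61.5)/(61.5 − 43.4) = 25.5/18.1 = 1.4088
CL = 100·r = 140.88 %

CL = 140.88 %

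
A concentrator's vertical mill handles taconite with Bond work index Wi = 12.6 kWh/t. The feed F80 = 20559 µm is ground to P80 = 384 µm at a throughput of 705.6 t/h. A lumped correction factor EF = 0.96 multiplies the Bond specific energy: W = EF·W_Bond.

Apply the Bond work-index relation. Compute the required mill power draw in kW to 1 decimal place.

P = 3760.2 kW

W = 10·Wi·(P80^(-½) − F80^(-½))
W = 10·12.6·(1/√384 − 1/√20559) = 10·12.6·(0.044057) = 5.5512 kWh/t
Apply correction: 5.5512 × 0.96 = 5.3291 kWh/t
P = W·T = 5.3291·705.6 = 3760.2 kW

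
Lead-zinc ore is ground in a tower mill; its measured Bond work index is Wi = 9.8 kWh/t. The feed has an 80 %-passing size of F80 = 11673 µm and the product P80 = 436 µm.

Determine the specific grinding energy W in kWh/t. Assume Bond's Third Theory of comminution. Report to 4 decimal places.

W = 10·Wi·(P80^(-½) − F80^(-½))
1/√436 = 0.047891;  1/√11673 = 0.009256
W = 10·9.8·(0.047891 − 0.009256) = 3.7863 kWh/t

W = 3.7863 kWh/t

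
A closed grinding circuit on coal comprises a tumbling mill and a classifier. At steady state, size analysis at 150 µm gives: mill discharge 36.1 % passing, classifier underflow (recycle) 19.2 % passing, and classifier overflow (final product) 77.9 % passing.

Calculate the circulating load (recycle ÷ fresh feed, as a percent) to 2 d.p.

CL = 247.34 %

Classifier node, passing 150 µm:
r = (o − d)/(d − u)
r = (77.9 − 36.1)/(36.1 − 19.2) = 41.8/16.9 = 2.4734
CL = 100·r = 247.34 %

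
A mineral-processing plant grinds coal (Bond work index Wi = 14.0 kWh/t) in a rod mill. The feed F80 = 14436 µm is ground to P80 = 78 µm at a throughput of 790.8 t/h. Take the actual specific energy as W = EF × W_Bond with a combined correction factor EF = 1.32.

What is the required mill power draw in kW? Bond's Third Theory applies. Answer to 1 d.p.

Bond: W = 10·Wi·(1/√P80 − 1/√F80)
W = 10·14.0·(1/√78 − 1/√14436) = 10·14.0·(0.104905) = 14.6867 kWh/t
Apply correction: 14.6867 × 1.32 = 19.3864 kWh/t
P_mill = W·ṁ = 19.3864·790.8 = 15330.8 kW

P = 15330.8 kW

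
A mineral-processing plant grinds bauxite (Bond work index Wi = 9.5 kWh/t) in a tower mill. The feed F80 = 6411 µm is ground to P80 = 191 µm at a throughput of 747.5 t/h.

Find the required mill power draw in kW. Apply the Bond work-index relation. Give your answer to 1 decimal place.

W = 10·Wi·[P80^(−½) − F80^(−½)]
W = 10·9.5·(1/√191 − 1/√6411) = 10·9.5·(0.059868) = 5.6875 kWh/t
P = W·T = 5.6875·747.5 = 4251.4 kW

P = 4251.4 kW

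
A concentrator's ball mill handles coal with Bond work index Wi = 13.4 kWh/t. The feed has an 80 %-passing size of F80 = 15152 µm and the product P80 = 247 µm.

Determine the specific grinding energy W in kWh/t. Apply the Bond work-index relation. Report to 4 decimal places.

W = 7.4376 kWh/t

W = 10 Wi (1/√P80 − 1/√F80)  [Bond]
1/√247 = 0.063628;  1/√15152 = 0.008124
W = 10·13.4·(0.063628 − 0.008124) = 7.4376 kWh/t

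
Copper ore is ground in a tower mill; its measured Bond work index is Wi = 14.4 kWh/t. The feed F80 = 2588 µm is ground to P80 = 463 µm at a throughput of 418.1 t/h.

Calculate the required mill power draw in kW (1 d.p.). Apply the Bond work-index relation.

P = 1614.5 kW

Bond: W = 10·Wi·(1/√P80 − 1/√F80)
W = 10·14.4·(1/√463 − 1/√2588) = 10·14.4·(0.026817) = 3.8616 kWh/t
Mill draw = 3.8616 × 418.1 = 1614.5 kW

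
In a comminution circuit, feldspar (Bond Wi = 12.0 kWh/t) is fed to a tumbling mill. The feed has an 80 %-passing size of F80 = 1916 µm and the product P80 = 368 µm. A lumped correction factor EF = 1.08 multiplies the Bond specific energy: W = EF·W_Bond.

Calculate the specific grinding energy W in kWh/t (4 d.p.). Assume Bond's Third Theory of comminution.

W_Bond = 10·Wi·(1/√P₈₀ − 1/√F₈₀)
1/√368 = 0.052129;  1/√1916 = 0.022846
W = 10·12.0·(0.052129 − 0.022846) = 3.5140 kWh/t
Corrected W = EF·W_Bond = 1.08·3.5140 = 3.7951 kWh/t

W = 3.7951 kWh/t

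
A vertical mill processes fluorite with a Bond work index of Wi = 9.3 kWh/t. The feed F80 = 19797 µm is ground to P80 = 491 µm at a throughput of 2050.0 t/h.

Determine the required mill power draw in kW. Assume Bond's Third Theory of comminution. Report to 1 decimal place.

P = 7248.9 kW

Bond:  W = 10 Wi (1/√P − 1/√F)
W = 10·9.3·(1/√491 − 1/√19797) = 10·9.3·(0.038022) = 3.5361 kWh/t
P_mill = W·ṁ = 3.5361·2050.0 = 7248.9 kW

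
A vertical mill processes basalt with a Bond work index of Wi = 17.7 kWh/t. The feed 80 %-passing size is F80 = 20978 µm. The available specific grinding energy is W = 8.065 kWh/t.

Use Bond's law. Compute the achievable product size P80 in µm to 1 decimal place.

P80 = 363.2 µm

Bond:  W = 10 Wi (1/√P − 1/√F)
P80^(−½) = W/(10 Wi) + F80^(−½)
  = 8.0650/(10·17.7) + 1/√20978 = 0.045565 + 0.006904 = 0.052469
P80 = (1/0.052469)² = 19.0588² = 363.24 µm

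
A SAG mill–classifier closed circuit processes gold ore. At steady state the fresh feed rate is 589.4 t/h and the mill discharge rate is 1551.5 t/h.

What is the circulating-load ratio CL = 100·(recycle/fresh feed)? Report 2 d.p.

Steady state: M = F + R.
R = M − F = 1551.5 − 589.4 = 962.1 t/h
CL = 100·R/F = 100·962.1/589.4 = 163.23 %

CL = 163.23 %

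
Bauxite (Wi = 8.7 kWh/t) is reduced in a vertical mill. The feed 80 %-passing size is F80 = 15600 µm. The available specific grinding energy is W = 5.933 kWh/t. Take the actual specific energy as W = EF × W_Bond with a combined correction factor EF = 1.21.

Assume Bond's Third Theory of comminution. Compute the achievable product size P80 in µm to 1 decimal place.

P80 = 241.4 µm

W = 10 Wi / √P80 − 10 Wi / √F80
W_Bond = W / EF = 5.933 / 1.21 = 4.9033 kWh/t
P80^(−½) = W_Bond/(10 Wi) + F80^(−½)
  = 4.9033/(10·8.7) + 1/√15600 = 0.056360 + 0.008006 = 0.064366
P80 = (1/0.064366)² = 15.5361² = 241.37 µm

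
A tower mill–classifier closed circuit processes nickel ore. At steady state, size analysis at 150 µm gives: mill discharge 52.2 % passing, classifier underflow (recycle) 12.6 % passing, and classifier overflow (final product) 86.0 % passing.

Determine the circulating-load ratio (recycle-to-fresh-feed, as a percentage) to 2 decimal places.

CL = 85.35 %

Balance %-passing 150 µm (r = R/F):
r = (o − d)/(d − u)
r = (86.0 − 52.2)/(52.2 − 12.6) = 33.8/39.6 = 0.8535
CL = 100·r = 85.35 %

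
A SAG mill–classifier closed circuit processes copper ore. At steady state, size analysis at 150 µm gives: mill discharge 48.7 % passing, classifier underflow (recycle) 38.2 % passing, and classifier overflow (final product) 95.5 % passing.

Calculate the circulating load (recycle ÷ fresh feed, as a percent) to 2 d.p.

CL = 445.71 %

Two-product formula at 150 µm:
d + r·d = r·u + o → r(d−u) = o−d
r = (95.5 − 48.7)/(48.7 − 38.2) = 46.8/10.5 = 4.4571
CL = 100·r = 445.71 %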